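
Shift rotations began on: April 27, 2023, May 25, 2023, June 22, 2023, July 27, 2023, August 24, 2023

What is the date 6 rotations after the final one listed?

February 22, 2024

Gaps: 28, 28, 35, 28 days — a mix of 28 and 35. Every date is a Thursday.
Each is the 4th Thursday of its month.
4th Thursday of September 2023: September 28, 2023.
October 2023 — 4th Thursday is October 26, 2023.
November 2023 — 4th Thursday is November 23, 2023.
4th Thursday of December 2023: December 28, 2023.
January 2024 — 4th Thursday is January 25, 2024.
February 2024 — 4th Thursday is February 22, 2024.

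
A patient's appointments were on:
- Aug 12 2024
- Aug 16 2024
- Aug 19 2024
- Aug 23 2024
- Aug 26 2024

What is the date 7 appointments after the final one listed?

Every event lands on a Monday or Friday (gaps cycle 4, 3, 4, 3).
So the schedule is: every Monday and Friday.
The following Friday is Aug 30 2024.
Next Monday: Sep 2 2024.
Next Friday: Sep 6 2024.
Next Monday: Sep 9 2024.
Next Friday: Sep 13 2024.
Next Monday: Sep 16 2024.
Next Friday: Sep 20 2024.

Sep 20 2024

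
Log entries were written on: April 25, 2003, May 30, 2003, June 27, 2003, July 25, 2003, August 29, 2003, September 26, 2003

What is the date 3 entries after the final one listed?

December 26, 2003

Every date is a Friday; gaps 35, 28, 28, 35, 28 days.
Each is the last Friday of its month (at least one falls on the 29th or later, ruling out '4th Friday').
Last Friday of October 2003: October 31, 2003.
November 2003 ends with Friday November 28, 2003.
December 2003 ends with Friday December 26, 2003.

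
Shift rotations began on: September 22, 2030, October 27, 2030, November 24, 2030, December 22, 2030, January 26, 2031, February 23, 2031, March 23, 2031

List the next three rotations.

These are Sundays at 28- or 35-day spacing (35, 28, 28, 35, 28, 28).
The pattern: 4th Sunday of the month.
4th Sunday of April 2031: April 27, 2031.
4th Sunday of May 2031: May 25, 2031.
June 2031 — 4th Sunday is June 22, 2031.

April 27, 2031; May 25, 2031; June 22, 2031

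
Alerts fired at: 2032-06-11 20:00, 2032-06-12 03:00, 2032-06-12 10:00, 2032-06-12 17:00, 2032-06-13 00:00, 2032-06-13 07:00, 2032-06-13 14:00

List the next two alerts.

2032-06-13 21:00, 2032-06-14 04:00

Spacing: 7, 7, 7, 7, 7, 7 h — constant 7 h.
2032-06-13 14:00 + 7 h = 2032-06-13 21:00.
2032-06-13 21:00 + 7 h = 2032-06-14 04:00.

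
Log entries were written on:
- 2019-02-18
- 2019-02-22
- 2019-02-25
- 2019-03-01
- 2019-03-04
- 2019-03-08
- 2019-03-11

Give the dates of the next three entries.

The gap pattern 4, 3, 4, 3, 4, 3 repeats every 2 events.
These are the Mondays and Fridays of each week.
Next Friday: 2019-03-15.
Next Monday: 2019-03-18.
Next Friday: 2019-03-22.

2019-03-15, 2019-03-18, 2019-03-22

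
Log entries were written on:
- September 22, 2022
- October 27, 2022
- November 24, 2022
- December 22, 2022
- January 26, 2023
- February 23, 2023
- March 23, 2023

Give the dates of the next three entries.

April 27, 2023; May 25, 2023; June 22, 2023

All dates are Thursdays, 35, 28, 28, 35, 28, 28 days apart.
Specifically, the 4th Thursday of each month.
April 2023 — 4th Thursday is April 27, 2023.
May 2023 — 4th Thursday is May 25, 2023.
June 2023 — 4th Thursday is June 22, 2023.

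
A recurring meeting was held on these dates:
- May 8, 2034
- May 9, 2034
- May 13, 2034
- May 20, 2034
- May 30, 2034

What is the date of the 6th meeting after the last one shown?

September 30, 2034

Gaps: 1, 4, 7, 10 days — each gap is 3 larger than the previous one.
Next gap: 13 days. May 30, 2034 + 13 days = June 12, 2034.
Next gap: 16 days. June 12, 2034 + 16 days = June 28, 2034.
Next gap: 19 days. June 28, 2034 + 19 days = July 17, 2034.
Next gap: 22 days. July 17, 2034 + 22 days = August 8, 2034.
Next gap: 25 days. August 8, 2034 + 25 days = September 2, 2034.
Next gap: 28 days. September 2, 2034 + 28 days = September 30, 2034.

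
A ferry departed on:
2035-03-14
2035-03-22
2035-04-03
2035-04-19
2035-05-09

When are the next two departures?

2035-06-02, 2035-06-30

Gaps: 8, 12, 16, 20 days — each gap is 4 larger than the previous one.
Next gap: 24 days. 2035-05-09 + 24 days = 2035-06-02.
Next gap: 28 days. 2035-06-02 + 28 days = 2035-06-30.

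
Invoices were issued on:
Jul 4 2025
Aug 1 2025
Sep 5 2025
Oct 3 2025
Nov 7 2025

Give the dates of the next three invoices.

Dec 5 2025, Jan 2 2026, Feb 6 2026

Gaps: 28, 35, 28, 35 days — a mix of 28 and 35. Every date is a Friday.
Each is the 1st Friday of its month.
December 2025 — 1st Friday is Dec 5 2025.
January 2026 — 1st Friday is Jan 2 2026.
1st Friday of February 2026: Feb 6 2026.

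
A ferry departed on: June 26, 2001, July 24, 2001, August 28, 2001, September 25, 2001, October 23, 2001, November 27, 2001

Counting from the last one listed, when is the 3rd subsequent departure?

February 26, 2002

These are Tuesdays at 28- or 35-day spacing (28, 35, 28, 28, 35).
The pattern: 4th Tuesday of the month.
4th Tuesday of December 2001: December 25, 2001.
4th Tuesday of January 2002: January 22, 2002.
February 2002 — 4th Tuesday is February 26, 2002.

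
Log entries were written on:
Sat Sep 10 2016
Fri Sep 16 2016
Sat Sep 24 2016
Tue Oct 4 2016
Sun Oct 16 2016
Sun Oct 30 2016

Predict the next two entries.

Gaps: 6, 8, 10, 12, 14 days — each gap is 2 larger than the previous one.
Next gap: 16 days. Sun Oct 30 2016 + 16 days = Tue Nov 15 2016.
Next gap: 18 days. Tue Nov 15 2016 + 18 days = Sat Dec 3 2016.

Tue Nov 15 2016, Sat Dec 3 2016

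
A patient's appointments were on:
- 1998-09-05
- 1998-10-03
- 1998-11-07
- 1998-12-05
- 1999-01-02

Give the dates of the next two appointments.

Gaps: 28, 35, 28, 28 days — a mix of 28 and 35. Every date is a Saturday.
Each is the 1st Saturday of its month.
February 1999 — 1st Saturday is 1999-02-06.
1st Saturday of March 1999: 1999-03-06.

1999-02-06, 1999-03-06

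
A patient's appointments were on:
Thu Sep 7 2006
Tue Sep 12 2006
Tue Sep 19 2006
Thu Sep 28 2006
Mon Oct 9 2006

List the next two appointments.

Gaps: 5, 7, 9, 11 days — each gap is 2 larger than the previous one.
Next gap: 13 days. Mon Oct 9 2006 + 13 days = Sun Oct 22 2006.
Next gap: 15 days. Sun Oct 22 2006 + 15 days = Mon Nov 6 2006.

Sun Oct 22 2006, Mon Nov 6 2006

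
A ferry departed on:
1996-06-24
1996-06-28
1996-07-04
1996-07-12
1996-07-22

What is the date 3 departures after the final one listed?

1996-09-02

Intervals are 4, 6, 8, 10 days — an arithmetic progression with common difference 2.
Next gap: 12 days. 1996-07-22 + 12 days = 1996-08-03.
Next gap: 14 days. 1996-08-03 + 14 days = 1996-08-17.
Next gap: 16 days. 1996-08-17 + 16 days = 1996-09-02.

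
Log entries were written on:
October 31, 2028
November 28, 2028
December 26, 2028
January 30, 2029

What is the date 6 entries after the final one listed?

July 31, 2029

These are Tuesdays with 28, 28, 35-day gaps.
Each is the final Tuesday of its month — October 31, 2028 is past the 28th, so '4th Tuesday' doesn't fit.
Last Tuesday of February 2029: February 27, 2029.
Last Tuesday of March 2029: March 27, 2029.
April 2029 ends with Tuesday April 24, 2029.
Last Tuesday of May 2029: May 29, 2029.
Last Tuesday of June 2029: June 26, 2029.
Last Tuesday of July 2029: July 31, 2029.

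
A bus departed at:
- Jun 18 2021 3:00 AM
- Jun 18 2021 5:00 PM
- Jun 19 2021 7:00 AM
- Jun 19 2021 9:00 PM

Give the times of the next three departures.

Jun 20 2021 11:00 AM, Jun 21 2021 1:00 AM, Jun 21 2021 3:00 PM

Gaps: 14, 14, 14 hours — each event is 14 hours after the previous one.
Jun 19 2021 9:00 PM + 14 h = Jun 20 2021 11:00 AM.
Jun 20 2021 11:00 AM + 14 h = Jun 21 2021 1:00 AM.
Jun 21 2021 1:00 AM + 14 h = Jun 21 2021 3:00 PM.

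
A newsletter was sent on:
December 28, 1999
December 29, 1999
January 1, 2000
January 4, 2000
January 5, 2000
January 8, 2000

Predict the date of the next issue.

January 11, 2000

Gaps: 1, 3, 3, 1, 3 days — not constant, but cyclic with period 3.
The events fall on every Tuesday, Wednesday and Saturday.
Next Tuesday: January 11, 2000.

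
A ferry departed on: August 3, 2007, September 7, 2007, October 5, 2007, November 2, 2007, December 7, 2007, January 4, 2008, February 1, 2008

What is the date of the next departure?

March 7, 2008

These are Fridays at 28- or 35-day spacing (35, 28, 28, 35, 28, 28).
The pattern: 1st Friday of the month.
March 2008 — 1st Friday is March 7, 2008.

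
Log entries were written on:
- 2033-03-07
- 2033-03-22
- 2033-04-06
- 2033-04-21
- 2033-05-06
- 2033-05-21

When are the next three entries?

Gaps between consecutive events: 15, 15, 15, 15, 15 days — a constant 15-day interval.
2033-05-21 + 15 days = 2033-06-05.
2033-06-05 + 15 days = 2033-06-20.
2033-06-20 + 15 days = 2033-07-05.

2033-06-05, 2033-06-20, 2033-07-05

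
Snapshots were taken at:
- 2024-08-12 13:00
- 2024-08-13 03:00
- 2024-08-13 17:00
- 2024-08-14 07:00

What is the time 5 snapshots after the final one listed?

2024-08-17 05:00

The interval is a steady 14 hours (14, 14, 14).
2024-08-14 07:00 + 14 h = 2024-08-14 21:00.
2024-08-14 21:00 + 14 h = 2024-08-15 11:00.
2024-08-15 11:00 + 14 h = 2024-08-16 01:00.
2024-08-16 01:00 + 14 h = 2024-08-16 15:00.
2024-08-16 15:00 + 14 h = 2024-08-17 05:00.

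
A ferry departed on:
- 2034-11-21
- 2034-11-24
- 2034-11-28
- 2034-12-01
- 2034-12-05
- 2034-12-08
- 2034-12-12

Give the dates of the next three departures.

Gaps: 3, 4, 3, 4, 3, 4 days — not constant, but cyclic with period 2.
The events fall on every Tuesday and Friday.
The following Friday is 2034-12-15.
The following Tuesday is 2034-12-19.
The following Friday is 2034-12-22.

2034-12-15, 2034-12-19, 2034-12-22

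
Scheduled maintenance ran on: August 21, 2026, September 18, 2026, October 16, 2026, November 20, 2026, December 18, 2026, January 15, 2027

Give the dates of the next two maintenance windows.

All dates are Fridays, 28, 28, 35, 28, 28 days apart.
Specifically, the 3rd Friday of each month.
3rd Friday of February 2027: February 19, 2027.
March 2027 — 3rd Friday is March 19, 2027.

February 19, 2027; March 19, 2027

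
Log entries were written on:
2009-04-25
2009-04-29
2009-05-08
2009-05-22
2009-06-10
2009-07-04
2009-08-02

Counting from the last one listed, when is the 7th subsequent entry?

2010-07-11

Gaps: 4, 9, 14, 19, 24, 29 days — each gap is 5 larger than the previous one.
Next gap: 34 days. 2009-08-02 + 34 days = 2009-09-05.
Next gap: 39 days. 2009-09-05 + 39 days = 2009-10-14.
Next gap: 44 days. 2009-10-14 + 44 days = 2009-11-27.
Next gap: 49 days. 2009-11-27 + 49 days = 2010-01-15.
Next gap: 54 days. 2010-01-15 + 54 days = 2010-03-10.
Next gap: 59 days. 2010-03-10 + 59 days = 2010-05-08.
Next gap: 64 days. 2010-05-08 + 64 days = 2010-07-11.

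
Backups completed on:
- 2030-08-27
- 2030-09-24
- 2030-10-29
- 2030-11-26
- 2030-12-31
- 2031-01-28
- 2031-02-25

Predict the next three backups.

2031-03-25, 2031-04-29, 2031-05-27

All Tuesdays; the gaps (28, 35, 28, 35, 28, 28) vary with month length.
This is the last Tuesday of each month.
March 2031 ends with Tuesday 2031-03-25.
Last Tuesday of April 2031: 2031-04-29.
May 2031 ends with Tuesday 2031-05-27.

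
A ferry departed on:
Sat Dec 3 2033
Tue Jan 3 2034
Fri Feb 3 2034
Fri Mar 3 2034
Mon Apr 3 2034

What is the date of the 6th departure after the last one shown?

Tue Oct 3 2034

Gaps: 31, 31, 28, 31 days — not constant. Every event is on the 3rd of the month.
Pattern: the 3rd of each month.
Next: May 2034 → Wed May 3 2034.
Next: June 2034 → Sat Jun 3 2034.
Next: July 2034 → Mon Jul 3 2034.
August 2034: Thu Aug 3 2034.
Next: September 2034 → Sun Sep 3 2034.
Next: October 2034 → Tue Oct 3 2034.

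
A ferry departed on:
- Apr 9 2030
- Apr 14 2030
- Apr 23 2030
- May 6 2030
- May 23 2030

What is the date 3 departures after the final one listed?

Aug 6 2030

Intervals are 5, 9, 13, 17 days — an arithmetic progression with common difference 4.
Next gap: 21 days. May 23 2030 + 21 days = Jun 13 2030.
Next gap: 25 days. Jun 13 2030 + 25 days = Jul 8 2030.
Next gap: 29 days. Jul 8 2030 + 29 days = Aug 6 2030.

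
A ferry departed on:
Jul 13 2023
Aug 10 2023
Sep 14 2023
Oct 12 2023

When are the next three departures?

These are Thursdays at 28- or 35-day spacing (28, 35, 28).
The pattern: 2nd Thursday of the month.
November 2023 — 2nd Thursday is Nov 9 2023.
2nd Thursday of December 2023: Dec 14 2023.
2nd Thursday of January 2024: Jan 11 2024.

Nov 9 2023, Dec 14 2023, Jan 11 2024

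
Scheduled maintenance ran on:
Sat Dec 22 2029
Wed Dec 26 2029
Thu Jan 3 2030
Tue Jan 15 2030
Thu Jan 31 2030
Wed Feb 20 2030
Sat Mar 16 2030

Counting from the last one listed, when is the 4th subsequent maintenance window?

Tue Jul 30 2030

Gaps: 4, 8, 12, 16, 20, 24 days — each gap is 4 larger than the previous one.
Next gap: 28 days. Sat Mar 16 2030 + 28 days = Sat Apr 13 2030.
Next gap: 32 days. Sat Apr 13 2030 + 32 days = Wed May 15 2030.
Next gap: 36 days. Wed May 15 2030 + 36 days = Thu Jun 20 2030.
Next gap: 40 days. Thu Jun 20 2030 + 40 days = Tue Jul 30 2030.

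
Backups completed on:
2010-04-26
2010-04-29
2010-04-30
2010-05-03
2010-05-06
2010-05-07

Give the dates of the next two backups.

Gaps: 3, 1, 3, 3, 1 days — not constant, but cyclic with period 3.
The events fall on every Monday, Thursday and Friday.
Next Monday: 2010-05-10.
The following Thursday is 2010-05-13.

2010-05-10, 2010-05-13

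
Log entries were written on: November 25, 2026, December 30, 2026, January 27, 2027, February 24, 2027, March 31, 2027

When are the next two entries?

These are Wednesdays with 35, 28, 28, 35-day gaps.
Each is the final Wednesday of its month — December 30, 2026 is past the 28th, so '4th Wednesday' doesn't fit.
April 2027 ends with Wednesday April 28, 2027.
Last Wednesday of May 2027: May 26, 2027.

April 28, 2027; May 26, 2027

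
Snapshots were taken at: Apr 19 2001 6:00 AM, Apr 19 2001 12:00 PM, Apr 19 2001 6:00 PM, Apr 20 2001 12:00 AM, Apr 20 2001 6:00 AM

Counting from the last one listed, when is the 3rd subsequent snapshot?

Apr 21 2001 12:00 AM

The interval is a steady 6 hours (6, 6, 6, 6).
Apr 20 2001 6:00 AM + 6 h = Apr 20 2001 12:00 PM.
Apr 20 2001 12:00 PM + 6 h = Apr 20 2001 6:00 PM.
Apr 20 2001 6:00 PM + 6 h = Apr 21 2001 12:00 AM.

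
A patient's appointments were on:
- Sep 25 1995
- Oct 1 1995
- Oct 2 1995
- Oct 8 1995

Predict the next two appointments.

The gap pattern 6, 1, 6 repeats every 2 events.
These are the Mondays and Sundays of each week.
The following Monday is Oct 9 1995.
The following Sunday is Oct 15 1995.

Oct 9 1995, Oct 15 1995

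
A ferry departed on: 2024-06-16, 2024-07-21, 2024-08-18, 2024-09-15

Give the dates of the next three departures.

All dates are Sundays, 35, 28, 28 days apart.
Specifically, the 3rd Sunday of each month.
3rd Sunday of October 2024: 2024-10-20.
3rd Sunday of November 2024: 2024-11-17.
December 2024 — 3rd Sunday is 2024-12-15.

2024-10-20, 2024-11-17, 2024-12-15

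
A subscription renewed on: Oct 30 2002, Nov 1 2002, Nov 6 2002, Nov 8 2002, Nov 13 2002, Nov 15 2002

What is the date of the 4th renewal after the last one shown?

Gaps: 2, 5, 2, 5, 2 days — not constant, but cyclic with period 2.
The events fall on every Wednesday and Friday.
The following Wednesday is Nov 20 2002.
The following Friday is Nov 22 2002.
Next Wednesday: Nov 27 2002.
The following Friday is Nov 29 2002.

Nov 29 2002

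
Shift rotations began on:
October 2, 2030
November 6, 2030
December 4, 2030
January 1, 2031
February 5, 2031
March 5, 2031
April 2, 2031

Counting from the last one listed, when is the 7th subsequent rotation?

November 5, 2031

Gaps: 35, 28, 28, 35, 28, 28 days — a mix of 28 and 35. Every date is a Wednesday.
Each is the 1st Wednesday of its month.
1st Wednesday of May 2031: May 7, 2031.
1st Wednesday of June 2031: June 4, 2031.
1st Wednesday of July 2031: July 2, 2031.
1st Wednesday of August 2031: August 6, 2031.
September 2031 — 1st Wednesday is September 3, 2031.
1st Wednesday of October 2031: October 1, 2031.
1st Wednesday of November 2031: November 5, 2031.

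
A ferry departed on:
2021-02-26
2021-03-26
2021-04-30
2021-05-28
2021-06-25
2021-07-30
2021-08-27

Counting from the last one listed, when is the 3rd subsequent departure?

Every date is a Friday; gaps 28, 35, 28, 28, 35, 28 days.
Each is the last Friday of its month (at least one falls on the 29th or later, ruling out '4th Friday').
Last Friday of September 2021: 2021-09-24.
October 2021 ends with Friday 2021-10-29.
Last Friday of November 2021: 2021-11-26.

2021-11-26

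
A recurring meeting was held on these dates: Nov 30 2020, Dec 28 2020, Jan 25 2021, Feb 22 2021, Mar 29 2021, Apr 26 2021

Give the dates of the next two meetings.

May 31 2021, Jun 28 2021

These are Mondays with 28, 28, 28, 35, 28-day gaps.
Each is the final Monday of its month — Nov 30 2020 is past the 28th, so '4th Monday' doesn't fit.
May 2021 ends with Monday May 31 2021.
Last Monday of June 2021: Jun 28 2021.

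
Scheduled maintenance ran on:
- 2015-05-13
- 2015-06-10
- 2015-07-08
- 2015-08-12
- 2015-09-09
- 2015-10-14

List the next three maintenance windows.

2015-11-11, 2015-12-09, 2016-01-13

These are Wednesdays at 28- or 35-day spacing (28, 28, 35, 28, 35).
The pattern: 2nd Wednesday of the month.
November 2015 — 2nd Wednesday is 2015-11-11.
December 2015 — 2nd Wednesday is 2015-12-09.
2nd Wednesday of January 2016: 2016-01-13.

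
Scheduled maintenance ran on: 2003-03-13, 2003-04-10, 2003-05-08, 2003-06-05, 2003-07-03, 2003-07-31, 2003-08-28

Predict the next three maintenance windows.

The spacing is 28, 28, 28, 28, 28, 28 days — always 28 days.
2003-08-28 + 28 days = 2003-09-25.
2003-09-25 + 28 days = 2003-10-23.
2003-10-23 + 28 days = 2003-11-20.

2003-09-25, 2003-10-23, 2003-11-20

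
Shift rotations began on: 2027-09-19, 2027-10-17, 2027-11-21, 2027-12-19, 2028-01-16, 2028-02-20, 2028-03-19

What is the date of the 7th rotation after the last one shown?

2028-10-15

All dates are Sundays, 28, 35, 28, 28, 35, 28 days apart.
Specifically, the 3rd Sunday of each month.
3rd Sunday of April 2028: 2028-04-16.
3rd Sunday of May 2028: 2028-05-21.
3rd Sunday of June 2028: 2028-06-18.
3rd Sunday of July 2028: 2028-07-16.
3rd Sunday of August 2028: 2028-08-20.
September 2028 — 3rd Sunday is 2028-09-17.
October 2028 — 3rd Sunday is 2028-10-15.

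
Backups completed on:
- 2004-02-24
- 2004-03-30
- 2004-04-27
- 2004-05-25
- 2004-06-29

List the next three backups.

2004-07-27, 2004-08-31, 2004-09-28

Every date is a Tuesday; gaps 35, 28, 28, 35 days.
Each is the last Tuesday of its month (at least one falls on the 29th or later, ruling out '4th Tuesday').
July 2004 ends with Tuesday 2004-07-27.
Last Tuesday of August 2004: 2004-08-31.
September 2004 ends with Tuesday 2004-09-28.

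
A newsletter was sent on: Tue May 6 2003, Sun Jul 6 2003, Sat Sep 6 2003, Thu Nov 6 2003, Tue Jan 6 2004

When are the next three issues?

Sat Mar 6 2004, Thu May 6 2004, Tue Jul 6 2004

Each date is the 6th; the gaps (61, 62, 61, 61) track the month lengths.
The rule is the 6th of every 2 months.
March 2004: Sat Mar 6 2004.
May 2004: Thu May 6 2004.
July 2004: Tue Jul 6 2004.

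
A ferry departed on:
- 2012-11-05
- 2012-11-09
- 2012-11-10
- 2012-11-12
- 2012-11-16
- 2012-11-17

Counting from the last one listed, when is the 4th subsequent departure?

2012-11-26

Every event lands on a Monday or Friday or Saturday (gaps cycle 4, 1, 2, 4, 1).
So the schedule is: every Monday, Friday and Saturday.
Next Monday: 2012-11-19.
The following Friday is 2012-11-23.
The following Saturday is 2012-11-24.
The following Monday is 2012-11-26.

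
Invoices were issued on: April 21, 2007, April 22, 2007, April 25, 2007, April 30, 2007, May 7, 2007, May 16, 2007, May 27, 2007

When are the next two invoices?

Intervals are 1, 3, 5, 7, 9, 11 days — an arithmetic progression with common difference 2.
Next gap: 13 days. May 27, 2007 + 13 days = June 9, 2007.
Next gap: 15 days. June 9, 2007 + 15 days = June 24, 2007.

June 9, 2007; June 24, 2007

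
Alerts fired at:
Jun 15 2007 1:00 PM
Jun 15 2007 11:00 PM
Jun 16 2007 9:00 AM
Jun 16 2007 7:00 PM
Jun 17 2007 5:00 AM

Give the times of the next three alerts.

Spacing: 10, 10, 10, 10 h — constant 10 h.
Jun 17 2007 5:00 AM + 10 h = Jun 17 2007 3:00 PM.
Jun 17 2007 3:00 PM + 10 h = Jun 18 2007 1:00 AM.
Jun 18 2007 1:00 AM + 10 h = Jun 18 2007 11:00 AM.

Jun 17 2007 3:00 PM, Jun 18 2007 1:00 AM, Jun 18 2007 11:00 AM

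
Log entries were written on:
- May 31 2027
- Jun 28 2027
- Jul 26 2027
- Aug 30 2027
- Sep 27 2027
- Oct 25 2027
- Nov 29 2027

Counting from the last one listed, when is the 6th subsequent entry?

These are Mondays with 28, 28, 35, 28, 28, 35-day gaps.
Each is the final Monday of its month — May 31 2027 is past the 28th, so '4th Monday' doesn't fit.
Last Monday of December 2027: Dec 27 2027.
January 2028 ends with Monday Jan 31 2028.
February 2028 ends with Monday Feb 28 2028.
Last Monday of March 2028: Mar 27 2028.
Last Monday of April 2028: Apr 24 2028.
Last Monday of May 2028: May 29 2028.

May 29 2028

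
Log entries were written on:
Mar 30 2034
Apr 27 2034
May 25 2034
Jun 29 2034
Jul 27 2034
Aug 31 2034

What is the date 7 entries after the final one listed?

All Thursdays; the gaps (28, 28, 35, 28, 35) vary with month length.
This is the last Thursday of each month.
Last Thursday of September 2034: Sep 28 2034.
Last Thursday of October 2034: Oct 26 2034.
Last Thursday of November 2034: Nov 30 2034.
December 2034 ends with Thursday Dec 28 2034.
January 2035 ends with Thursday Jan 25 2035.
February 2035 ends with Thursday Feb 22 2035.
Last Thursday of March 2035: Mar 29 2035.

Mar 29 2035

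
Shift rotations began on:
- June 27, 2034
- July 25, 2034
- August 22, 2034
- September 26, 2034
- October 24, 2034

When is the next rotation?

These are Tuesdays at 28- or 35-day spacing (28, 28, 35, 28).
The pattern: 4th Tuesday of the month.
November 2034 — 4th Tuesday is November 28, 2034.

November 28, 2034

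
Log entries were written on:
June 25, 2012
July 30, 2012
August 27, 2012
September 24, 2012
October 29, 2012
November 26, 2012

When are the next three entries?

December 31, 2012; January 28, 2013; February 25, 2013

Every date is a Monday; gaps 35, 28, 28, 35, 28 days.
Each is the last Monday of its month (at least one falls on the 29th or later, ruling out '4th Monday').
December 2012 ends with Monday December 31, 2012.
Last Monday of January 2013: January 28, 2013.
Last Monday of February 2013: February 25, 2013.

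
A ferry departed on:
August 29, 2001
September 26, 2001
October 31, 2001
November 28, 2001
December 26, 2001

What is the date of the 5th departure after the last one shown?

May 29, 2002

All Wednesdays; the gaps (28, 35, 28, 28) vary with month length.
This is the last Wednesday of each month.
January 2002 ends with Wednesday January 30, 2002.
February 2002 ends with Wednesday February 27, 2002.
March 2002 ends with Wednesday March 27, 2002.
April 2002 ends with Wednesday April 24, 2002.
Last Wednesday of May 2002: May 29, 2002.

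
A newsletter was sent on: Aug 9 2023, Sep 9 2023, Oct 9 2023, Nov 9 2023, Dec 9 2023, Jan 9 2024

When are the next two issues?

Each date is the 9th; the gaps (31, 30, 31, 30, 31) track the month lengths.
The rule is the 9th of each month.
February 2024: Feb 9 2024.
Next: March 2024 → Mar 9 2024.

Feb 9 2024, Mar 9 2024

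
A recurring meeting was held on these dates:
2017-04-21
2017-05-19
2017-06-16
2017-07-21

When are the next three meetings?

2017-08-18, 2017-09-15, 2017-10-20

All dates are Fridays, 28, 28, 35 days apart.
Specifically, the 3rd Friday of each month.
3rd Friday of August 2017: 2017-08-18.
3rd Friday of September 2017: 2017-09-15.
3rd Friday of October 2017: 2017-10-20.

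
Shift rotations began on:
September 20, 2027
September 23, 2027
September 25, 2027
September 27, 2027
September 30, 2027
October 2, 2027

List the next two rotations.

October 4, 2027; October 7, 2027

Gaps: 3, 2, 2, 3, 2 days — not constant, but cyclic with period 3.
The events fall on every Monday, Thursday and Saturday.
The following Monday is October 4, 2027.
The following Thursday is October 7, 2027.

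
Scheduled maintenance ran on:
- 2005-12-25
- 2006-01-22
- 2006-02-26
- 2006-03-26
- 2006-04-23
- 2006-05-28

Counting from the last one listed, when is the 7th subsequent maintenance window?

These are Sundays at 28- or 35-day spacing (28, 35, 28, 28, 35).
The pattern: 4th Sunday of the month.
4th Sunday of June 2006: 2006-06-25.
July 2006 — 4th Sunday is 2006-07-23.
4th Sunday of August 2006: 2006-08-27.
September 2006 — 4th Sunday is 2006-09-24.
4th Sunday of October 2006: 2006-10-22.
November 2006 — 4th Sunday is 2006-11-26.
4th Sunday of December 2006: 2006-12-24.

2006-12-24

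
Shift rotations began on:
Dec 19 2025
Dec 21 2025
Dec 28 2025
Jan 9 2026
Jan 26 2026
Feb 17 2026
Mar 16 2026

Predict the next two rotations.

Intervals are 2, 7, 12, 17, 22, 27 days — an arithmetic progression with common difference 5.
Next gap: 32 days. Mar 16 2026 + 32 days = Apr 17 2026.
Next gap: 37 days. Apr 17 2026 + 37 days = May 24 2026.

Apr 17 2026, May 24 2026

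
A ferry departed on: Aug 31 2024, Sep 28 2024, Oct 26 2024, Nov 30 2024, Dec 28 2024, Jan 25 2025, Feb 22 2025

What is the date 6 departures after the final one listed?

Every date is a Saturday; gaps 28, 28, 35, 28, 28, 28 days.
Each is the last Saturday of its month (at least one falls on the 29th or later, ruling out '4th Saturday').
March 2025 ends with Saturday Mar 29 2025.
Last Saturday of April 2025: Apr 26 2025.
May 2025 ends with Saturday May 31 2025.
June 2025 ends with Saturday Jun 28 2025.
Last Saturday of July 2025: Jul 26 2025.
August 2025 ends with Saturday Aug 30 2025.

Aug 30 2025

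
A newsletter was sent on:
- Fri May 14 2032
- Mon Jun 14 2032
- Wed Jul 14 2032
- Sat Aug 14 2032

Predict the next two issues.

The day-of-month is always 14 (31, 30, 31 days between events).
So this recurs on the 14th of each month.
September 2032: Tue Sep 14 2032.
Next: October 2032 → Thu Oct 14 2032.

Tue Sep 14 2032, Thu Oct 14 2032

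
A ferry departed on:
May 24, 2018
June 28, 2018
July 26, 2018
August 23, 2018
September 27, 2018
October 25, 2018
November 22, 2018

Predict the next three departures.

December 27, 2018; January 24, 2019; February 28, 2019

These are Thursdays at 28- or 35-day spacing (35, 28, 28, 35, 28, 28).
The pattern: 4th Thursday of the month.
December 2018 — 4th Thursday is December 27, 2018.
4th Thursday of January 2019: January 24, 2019.
February 2019 — 4th Thursday is February 28, 2019.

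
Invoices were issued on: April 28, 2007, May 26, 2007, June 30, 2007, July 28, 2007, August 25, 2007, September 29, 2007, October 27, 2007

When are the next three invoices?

November 24, 2007; December 29, 2007; January 26, 2008

Every date is a Saturday; gaps 28, 35, 28, 28, 35, 28 days.
Each is the last Saturday of its month (at least one falls on the 29th or later, ruling out '4th Saturday').
Last Saturday of November 2007: November 24, 2007.
December 2007 ends with Saturday December 29, 2007.
January 2008 ends with Saturday January 26, 2008.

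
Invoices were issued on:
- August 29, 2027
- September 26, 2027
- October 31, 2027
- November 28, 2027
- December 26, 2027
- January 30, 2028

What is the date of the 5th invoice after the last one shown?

Every date is a Sunday; gaps 28, 35, 28, 28, 35 days.
Each is the last Sunday of its month (at least one falls on the 29th or later, ruling out '4th Sunday').
February 2028 ends with Sunday February 27, 2028.
March 2028 ends with Sunday March 26, 2028.
April 2028 ends with Sunday April 30, 2028.
May 2028 ends with Sunday May 28, 2028.
June 2028 ends with Sunday June 25, 2028.

June 25, 2028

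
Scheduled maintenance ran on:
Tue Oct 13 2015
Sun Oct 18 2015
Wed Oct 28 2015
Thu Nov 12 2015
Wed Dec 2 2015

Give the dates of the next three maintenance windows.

Intervals are 5, 10, 15, 20 days — an arithmetic progression with common difference 5.
Next gap: 25 days. Wed Dec 2 2015 + 25 days = Sun Dec 27 2015.
Next gap: 30 days. Sun Dec 27 2015 + 30 days = Tue Jan 26 2016.
Next gap: 35 days. Tue Jan 26 2016 + 35 days = Tue Mar 1 2016.

Sun Dec 27 2015, Tue Jan 26 2016, Tue Mar 1 2016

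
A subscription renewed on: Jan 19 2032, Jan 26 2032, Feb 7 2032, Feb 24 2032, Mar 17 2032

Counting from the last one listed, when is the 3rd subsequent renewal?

Jun 21 2032

Gaps: 7, 12, 17, 22 days — each gap is 5 larger than the previous one.
Next gap: 27 days. Mar 17 2032 + 27 days = Apr 13 2032.
Next gap: 32 days. Apr 13 2032 + 32 days = May 15 2032.
Next gap: 37 days. May 15 2032 + 37 days = Jun 21 2032.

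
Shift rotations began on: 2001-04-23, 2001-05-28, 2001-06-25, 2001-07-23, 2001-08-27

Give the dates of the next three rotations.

All dates are Mondays, 35, 28, 28, 35 days apart.
Specifically, the 4th Monday of each month.
September 2001 — 4th Monday is 2001-09-24.
4th Monday of October 2001: 2001-10-22.
4th Monday of November 2001: 2001-11-26.

2001-09-24, 2001-10-22, 2001-11-26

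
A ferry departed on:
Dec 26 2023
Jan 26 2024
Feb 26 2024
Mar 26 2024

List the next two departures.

Each date is the 26th; the gaps (31, 31, 29) track the month lengths.
The rule is the 26th of each month.
Next: April 2024 → Apr 26 2024.
Next: May 2024 → May 26 2024.

Apr 26 2024, May 26 2024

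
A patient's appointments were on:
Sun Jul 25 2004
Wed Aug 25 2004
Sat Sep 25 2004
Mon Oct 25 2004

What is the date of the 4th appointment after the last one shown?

Fri Feb 25 2005

The day-of-month is always 25 (31, 31, 30 days between events).
So this recurs on the 25th of each month.
November 2004: Thu Nov 25 2004.
December 2004: Sat Dec 25 2004.
Next: January 2005 → Tue Jan 25 2005.
Next: February 2005 → Fri Feb 25 2005.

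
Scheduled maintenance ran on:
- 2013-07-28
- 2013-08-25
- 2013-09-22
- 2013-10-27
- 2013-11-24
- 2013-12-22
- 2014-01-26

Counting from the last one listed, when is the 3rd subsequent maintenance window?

2014-04-27

These are Sundays at 28- or 35-day spacing (28, 28, 35, 28, 28, 35).
The pattern: 4th Sunday of the month.
4th Sunday of February 2014: 2014-02-23.
March 2014 — 4th Sunday is 2014-03-23.
4th Sunday of April 2014: 2014-04-27.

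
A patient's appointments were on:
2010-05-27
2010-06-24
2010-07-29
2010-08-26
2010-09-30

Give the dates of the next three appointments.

All Thursdays; the gaps (28, 35, 28, 35) vary with month length.
This is the last Thursday of each month.
Last Thursday of October 2010: 2010-10-28.
Last Thursday of November 2010: 2010-11-25.
Last Thursday of December 2010: 2010-12-30.

2010-10-28, 2010-11-25, 2010-12-30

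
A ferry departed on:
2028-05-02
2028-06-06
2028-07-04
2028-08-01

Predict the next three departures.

All dates are Tuesdays, 35, 28, 28 days apart.
Specifically, the 1st Tuesday of each month.
1st Tuesday of September 2028: 2028-09-05.
1st Tuesday of October 2028: 2028-10-03.
1st Tuesday of November 2028: 2028-11-07.

2028-09-05, 2028-10-03, 2028-11-07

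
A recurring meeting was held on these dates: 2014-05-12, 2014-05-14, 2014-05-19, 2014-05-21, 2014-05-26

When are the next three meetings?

2014-05-28, 2014-06-02, 2014-06-04

Every event lands on a Monday or Wednesday (gaps cycle 2, 5, 2, 5).
So the schedule is: every Monday and Wednesday.
Next Wednesday: 2014-05-28.
Next Monday: 2014-06-02.
The following Wednesday is 2014-06-04.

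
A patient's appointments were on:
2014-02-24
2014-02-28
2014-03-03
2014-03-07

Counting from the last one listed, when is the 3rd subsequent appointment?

2014-03-17

The gap pattern 4, 3, 4 repeats every 2 events.
These are the Mondays and Fridays of each week.
The following Monday is 2014-03-10.
The following Friday is 2014-03-14.
Next Monday: 2014-03-17.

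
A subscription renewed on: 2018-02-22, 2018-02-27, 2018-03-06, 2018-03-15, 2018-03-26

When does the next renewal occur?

Gaps: 5, 7, 9, 11 days — each gap is 2 larger than the previous one.
Next gap: 13 days. 2018-03-26 + 13 days = 2018-04-08.

2018-04-08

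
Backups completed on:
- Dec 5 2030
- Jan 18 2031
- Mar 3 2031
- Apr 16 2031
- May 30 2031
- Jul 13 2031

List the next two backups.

Aug 26 2031, Oct 9 2031

The spacing is 44, 44, 44, 44, 44 days — always 44 days.
Jul 13 2031 + 44 days = Aug 26 2031.
Aug 26 2031 + 44 days = Oct 9 2031.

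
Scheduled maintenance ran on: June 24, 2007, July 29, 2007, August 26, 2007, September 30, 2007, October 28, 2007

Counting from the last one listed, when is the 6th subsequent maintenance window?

April 27, 2008

All Sundays; the gaps (35, 28, 35, 28) vary with month length.
This is the last Sunday of each month.
November 2007 ends with Sunday November 25, 2007.
Last Sunday of December 2007: December 30, 2007.
Last Sunday of January 2008: January 27, 2008.
Last Sunday of February 2008: February 24, 2008.
Last Sunday of March 2008: March 30, 2008.
April 2008 ends with Sunday April 27, 2008.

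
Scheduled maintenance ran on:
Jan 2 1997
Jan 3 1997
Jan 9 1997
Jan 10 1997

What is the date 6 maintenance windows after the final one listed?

Gaps: 1, 6, 1 days — not constant, but cyclic with period 2.
The events fall on every Thursday and Friday.
Next Thursday: Jan 16 1997.
Next Friday: Jan 17 1997.
Next Thursday: Jan 23 1997.
The following Friday is Jan 24 1997.
The following Thursday is Jan 30 1997.
The following Friday is Jan 31 1997.

Jan 31 1997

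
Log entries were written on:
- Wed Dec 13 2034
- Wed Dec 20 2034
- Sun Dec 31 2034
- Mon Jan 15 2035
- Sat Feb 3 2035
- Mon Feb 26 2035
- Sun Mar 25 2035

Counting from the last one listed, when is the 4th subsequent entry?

Gaps: 7, 11, 15, 19, 23, 27 days — each gap is 4 larger than the previous one.
Next gap: 31 days. Sun Mar 25 2035 + 31 days = Wed Apr 25 2035.
Next gap: 35 days. Wed Apr 25 2035 + 35 days = Wed May 30 2035.
Next gap: 39 days. Wed May 30 2035 + 39 days = Sun Jul 8 2035.
Next gap: 43 days. Sun Jul 8 2035 + 43 days = Mon Aug 20 2035.

Mon Aug 20 2035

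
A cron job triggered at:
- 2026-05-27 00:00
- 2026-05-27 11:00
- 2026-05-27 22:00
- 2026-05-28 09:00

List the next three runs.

The interval is a steady 11 hours (11, 11, 11).
2026-05-28 09:00 + 11 h = 2026-05-28 20:00.
2026-05-28 20:00 + 11 h = 2026-05-29 07:00.
2026-05-29 07:00 + 11 h = 2026-05-29 18:00.

2026-05-28 20:00, 2026-05-29 07:00, 2026-05-29 18:00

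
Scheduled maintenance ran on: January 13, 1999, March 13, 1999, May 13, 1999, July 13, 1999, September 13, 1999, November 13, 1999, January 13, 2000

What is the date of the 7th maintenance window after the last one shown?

March 13, 2001

Gaps: 59, 61, 61, 62, 61, 61 days — not constant. Every event is on the 13th of the month.
Pattern: the 13th of every 2 months.
March 2000: March 13, 2000.
May 2000: May 13, 2000.
Next: July 2000 → July 13, 2000.
Next: September 2000 → September 13, 2000.
Next: November 2000 → November 13, 2000.
January 2001: January 13, 2001.
March 2001: March 13, 2001.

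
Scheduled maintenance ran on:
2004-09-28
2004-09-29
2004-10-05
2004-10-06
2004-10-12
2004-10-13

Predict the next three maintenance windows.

2004-10-19, 2004-10-20, 2004-10-26

Every event lands on a Tuesday or Wednesday (gaps cycle 1, 6, 1, 6, 1).
So the schedule is: every Tuesday and Wednesday.
Next Tuesday: 2004-10-19.
The following Wednesday is 2004-10-20.
Next Tuesday: 2004-10-26.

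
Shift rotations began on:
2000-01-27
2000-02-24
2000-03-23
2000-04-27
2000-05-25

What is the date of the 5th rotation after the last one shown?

2000-10-26

All dates are Thursdays, 28, 28, 35, 28 days apart.
Specifically, the 4th Thursday of each month.
June 2000 — 4th Thursday is 2000-06-22.
July 2000 — 4th Thursday is 2000-07-27.
4th Thursday of August 2000: 2000-08-24.
September 2000 — 4th Thursday is 2000-09-28.
October 2000 — 4th Thursday is 2000-10-26.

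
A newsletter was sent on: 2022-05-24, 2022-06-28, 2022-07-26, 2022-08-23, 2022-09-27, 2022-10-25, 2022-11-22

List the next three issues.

2022-12-27, 2023-01-24, 2023-02-28

All dates are Tuesdays, 35, 28, 28, 35, 28, 28 days apart.
Specifically, the 4th Tuesday of each month.
December 2022 — 4th Tuesday is 2022-12-27.
4th Tuesday of January 2023: 2023-01-24.
4th Tuesday of February 2023: 2023-02-28.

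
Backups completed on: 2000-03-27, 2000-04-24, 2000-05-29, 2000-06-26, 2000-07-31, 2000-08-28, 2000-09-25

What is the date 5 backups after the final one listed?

2001-02-26

All Mondays; the gaps (28, 35, 28, 35, 28, 28) vary with month length.
This is the last Monday of each month.
Last Monday of October 2000: 2000-10-30.
November 2000 ends with Monday 2000-11-27.
Last Monday of December 2000: 2000-12-25.
Last Monday of January 2001: 2001-01-29.
February 2001 ends with Monday 2001-02-26.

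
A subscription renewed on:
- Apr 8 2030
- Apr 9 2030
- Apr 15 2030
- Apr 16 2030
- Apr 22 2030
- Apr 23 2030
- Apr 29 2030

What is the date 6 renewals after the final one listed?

May 20 2030

The gap pattern 1, 6, 1, 6, 1, 6 repeats every 2 events.
These are the Mondays and Tuesdays of each week.
Next Tuesday: Apr 30 2030.
Next Monday: May 6 2030.
Next Tuesday: May 7 2030.
The following Monday is May 13 2030.
The following Tuesday is May 14 2030.
Next Monday: May 20 2030.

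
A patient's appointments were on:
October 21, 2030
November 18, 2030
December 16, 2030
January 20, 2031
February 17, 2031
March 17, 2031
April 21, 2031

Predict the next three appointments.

All dates are Mondays, 28, 28, 35, 28, 28, 35 days apart.
Specifically, the 3rd Monday of each month.
3rd Monday of May 2031: May 19, 2031.
June 2031 — 3rd Monday is June 16, 2031.
July 2031 — 3rd Monday is July 21, 2031.

May 19, 2031; June 16, 2031; July 21, 2031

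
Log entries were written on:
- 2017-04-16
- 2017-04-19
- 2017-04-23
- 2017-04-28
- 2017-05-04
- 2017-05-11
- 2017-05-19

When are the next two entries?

Gaps: 3, 4, 5, 6, 7, 8 days — each gap is 1 larger than the previous one.
Next gap: 9 days. 2017-05-19 + 9 days = 2017-05-28.
Next gap: 10 days. 2017-05-28 + 10 days = 2017-06-07.

2017-05-28, 2017-06-07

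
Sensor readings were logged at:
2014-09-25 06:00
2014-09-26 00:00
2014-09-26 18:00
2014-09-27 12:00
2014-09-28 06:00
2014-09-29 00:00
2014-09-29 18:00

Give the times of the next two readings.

2014-09-30 12:00, 2014-10-01 06:00

Gaps: 18, 18, 18, 18, 18, 18 hours — each event is 18 hours after the previous one.
2014-09-29 18:00 + 18 h = 2014-09-30 12:00.
2014-09-30 12:00 + 18 h = 2014-10-01 06:00.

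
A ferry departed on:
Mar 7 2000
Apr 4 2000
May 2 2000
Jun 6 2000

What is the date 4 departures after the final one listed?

Oct 3 2000

All dates are Tuesdays, 28, 28, 35 days apart.
Specifically, the 1st Tuesday of each month.
July 2000 — 1st Tuesday is Jul 4 2000.
1st Tuesday of August 2000: Aug 1 2000.
September 2000 — 1st Tuesday is Sep 5 2000.
1st Tuesday of October 2000: Oct 3 2000.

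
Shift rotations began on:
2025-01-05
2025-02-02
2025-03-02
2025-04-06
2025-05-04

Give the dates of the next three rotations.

All dates are Sundays, 28, 28, 35, 28 days apart.
Specifically, the 1st Sunday of each month.
June 2025 — 1st Sunday is 2025-06-01.
July 2025 — 1st Sunday is 2025-07-06.
August 2025 — 1st Sunday is 2025-08-03.

2025-06-01, 2025-07-06, 2025-08-03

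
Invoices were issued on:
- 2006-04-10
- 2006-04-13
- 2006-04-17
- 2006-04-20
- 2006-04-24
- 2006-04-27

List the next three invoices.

Every event lands on a Monday or Thursday (gaps cycle 3, 4, 3, 4, 3).
So the schedule is: every Monday and Thursday.
The following Monday is 2006-05-01.
The following Thursday is 2006-05-04.
Next Monday: 2006-05-08.

2006-05-01, 2006-05-04, 2006-05-08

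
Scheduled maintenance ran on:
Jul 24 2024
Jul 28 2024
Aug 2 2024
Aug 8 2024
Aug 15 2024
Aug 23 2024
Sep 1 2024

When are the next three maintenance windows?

Intervals are 4, 5, 6, 7, 8, 9 days — an arithmetic progression with common difference 1.
Next gap: 10 days. Sep 1 2024 + 10 days = Sep 11 2024.
Next gap: 11 days. Sep 11 2024 + 11 days = Sep 22 2024.
Next gap: 12 days. Sep 22 2024 + 12 days = Oct 4 2024.

Sep 11 2024, Sep 22 2024, Oct 4 2024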